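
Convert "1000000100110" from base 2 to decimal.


Input: "1000000100110" in base 2
Positional expansion:
  Digit '1' (value 1) x 2^12 = 4096
  Digit '0' (value 0) x 2^11 = 0
  Digit '0' (value 0) x 2^10 = 0
  Digit '0' (value 0) x 2^9 = 0
  Digit '0' (value 0) x 2^8 = 0
  Digit '0' (value 0) x 2^7 = 0
  Digit '0' (value 0) x 2^6 = 0
  Digit '1' (value 1) x 2^5 = 32
  Digit '0' (value 0) x 2^4 = 0
  Digit '0' (value 0) x 2^3 = 0
  Digit '1' (value 1) x 2^2 = 4
  Digit '1' (value 1) x 2^1 = 2
  Digit '0' (value 0) x 2^0 = 0
Sum = 4134

4134


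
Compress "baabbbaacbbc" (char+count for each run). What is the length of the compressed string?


Input: baabbbaacbbc
Runs:
  'b' x 1 => "b1"
  'a' x 2 => "a2"
  'b' x 3 => "b3"
  'a' x 2 => "a2"
  'c' x 1 => "c1"
  'b' x 2 => "b2"
  'c' x 1 => "c1"
Compressed: "b1a2b3a2c1b2c1"
Compressed length: 14

14


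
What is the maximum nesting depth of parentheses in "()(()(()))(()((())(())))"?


Input: "()(()(()))(()((())(())))"
Tracking depth:
  Position 0 '(': depth becomes 1
  Position 1 ')': depth becomes 0
  Position 2 '(': depth becomes 1
  Position 3 '(': depth becomes 2
  Position 4 ')': depth becomes 1
  Position 5 '(': depth becomes 2
  Position 6 '(': depth becomes 3
  Position 7 ')': depth becomes 2
  Position 8 ')': depth becomes 1
  Position 9 ')': depth becomes 0
  Position 10 '(': depth becomes 1
  Position 11 '(': depth becomes 2
  Position 12 ')': depth becomes 1
  Position 13 '(': depth becomes 2
  Position 14 '(': depth becomes 3
  Position 15 '(': depth becomes 4
  Position 16 ')': depth becomes 3
  Position 17 ')': depth becomes 2
  Position 18 '(': depth becomes 3
  Position 19 '(': depth becomes 4
  Position 20 ')': depth becomes 3
  Position 21 ')': depth becomes 2
  Position 22 ')': depth becomes 1
  Position 23 ')': depth becomes 0
Maximum depth reached: 4

4


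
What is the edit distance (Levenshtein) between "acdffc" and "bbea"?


Computing edit distance: "acdffc" -> "bbea"
DP table:
           b    b    e    a
      0    1    2    3    4
  a   1    1    2    3    3
  c   2    2    2    3    4
  d   3    3    3    3    4
  f   4    4    4    4    4
  f   5    5    5    5    5
  c   6    6    6    6    6
Edit distance = dp[6][4] = 6

6


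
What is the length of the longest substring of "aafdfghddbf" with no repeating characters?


Input: "aafdfghddbf"
Sliding window (track last position of each char):
  Position 0 ('a'): window [0,0] length 1 -- new best
  Position 1 ('a'): repeat (last at 0), move window start to 1
  Position 1 ('a'): window [1,1] length 1
  Position 2 ('f'): window [1,2] length 2 -- new best
  Position 3 ('d'): window [1,3] length 3 -- new best
  Position 4 ('f'): repeat (last at 2), move window start to 3
  Position 4 ('f'): window [3,4] length 2
  Position 5 ('g'): window [3,5] length 3
  Position 6 ('h'): window [3,6] length 4 -- new best
  Position 7 ('d'): repeat (last at 3), move window start to 4
  Position 7 ('d'): window [4,7] length 4
  Position 8 ('d'): repeat (last at 7), move window start to 8
  Position 8 ('d'): window [8,8] length 1
  Position 9 ('b'): window [8,9] length 2
  Position 10 ('f'): window [8,10] length 3
Longest substring with no repeats: "dfgh" with length 4

4


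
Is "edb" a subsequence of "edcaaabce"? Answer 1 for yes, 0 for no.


Check if "edb" is a subsequence of "edcaaabce"
Greedy scan:
  Position 0 ('e'): matches sub[0] = 'e'
  Position 1 ('d'): matches sub[1] = 'd'
  Position 2 ('c'): no match needed
  Position 3 ('a'): no match needed
  Position 4 ('a'): no match needed
  Position 5 ('a'): no match needed
  Position 6 ('b'): matches sub[2] = 'b'
  Position 7 ('c'): no match needed
  Position 8 ('e'): no match needed
All 3 characters matched => is a subsequence

1


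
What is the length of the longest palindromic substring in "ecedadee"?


Input: "ecedadee"
Checking substrings for palindromes:
  [2:7] "edade" (len 5) => palindrome
  [0:3] "ece" (len 3) => palindrome
  [3:6] "dad" (len 3) => palindrome
  [6:8] "ee" (len 2) => palindrome
Longest palindromic substring: "edade" with length 5

5


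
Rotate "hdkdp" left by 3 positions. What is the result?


Input: "hdkdp", rotate left by 3
First 3 characters: "hdk"
Remaining characters: "dp"
Concatenate remaining + first: "dp" + "hdk" = "dphdk"

dphdk


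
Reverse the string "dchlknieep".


Input: dchlknieep
Reading characters right to left:
  Position 9: 'p'
  Position 8: 'e'
  Position 7: 'e'
  Position 6: 'i'
  Position 5: 'n'
  Position 4: 'k'
  Position 3: 'l'
  Position 2: 'h'
  Position 1: 'c'
  Position 0: 'd'
Reversed: peeinklhcd

peeinklhcd


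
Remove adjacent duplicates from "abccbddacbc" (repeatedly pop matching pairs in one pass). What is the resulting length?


Input: abccbddacbc
Stack-based adjacent duplicate removal:
  Read 'a': push. Stack: a
  Read 'b': push. Stack: ab
  Read 'c': push. Stack: abc
  Read 'c': matches stack top 'c' => pop. Stack: ab
  Read 'b': matches stack top 'b' => pop. Stack: a
  Read 'd': push. Stack: ad
  Read 'd': matches stack top 'd' => pop. Stack: a
  Read 'a': matches stack top 'a' => pop. Stack: (empty)
  Read 'c': push. Stack: c
  Read 'b': push. Stack: cb
  Read 'c': push. Stack: cbc
Final stack: "cbc" (length 3)

3


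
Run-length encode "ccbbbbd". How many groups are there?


Input: ccbbbbd
Scanning for consecutive runs:
  Group 1: 'c' x 2 (positions 0-1)
  Group 2: 'b' x 4 (positions 2-5)
  Group 3: 'd' x 1 (positions 6-6)
Total groups: 3

3


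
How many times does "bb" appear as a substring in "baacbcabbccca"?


Searching for "bb" in "baacbcabbccca"
Scanning each position:
  Position 0: "ba" => no
  Position 1: "aa" => no
  Position 2: "ac" => no
  Position 3: "cb" => no
  Position 4: "bc" => no
  Position 5: "ca" => no
  Position 6: "ab" => no
  Position 7: "bb" => MATCH
  Position 8: "bc" => no
  Position 9: "cc" => no
  Position 10: "cc" => no
  Position 11: "ca" => no
Total occurrences: 1

1


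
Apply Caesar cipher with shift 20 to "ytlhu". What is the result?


Caesar cipher: shift "ytlhu" by 20
  'y' (pos 24) + 20 = pos 18 = 's'
  't' (pos 19) + 20 = pos 13 = 'n'
  'l' (pos 11) + 20 = pos 5 = 'f'
  'h' (pos 7) + 20 = pos 1 = 'b'
  'u' (pos 20) + 20 = pos 14 = 'o'
Result: snfbo

snfbo


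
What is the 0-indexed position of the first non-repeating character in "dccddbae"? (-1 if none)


Input: dccddbae
Character frequencies:
  'a': 1
  'b': 1
  'c': 2
  'd': 3
  'e': 1
Scanning left to right for freq == 1:
  Position 0 ('d'): freq=3, skip
  Position 1 ('c'): freq=2, skip
  Position 2 ('c'): freq=2, skip
  Position 3 ('d'): freq=3, skip
  Position 4 ('d'): freq=3, skip
  Position 5 ('b'): unique! => answer = 5

5


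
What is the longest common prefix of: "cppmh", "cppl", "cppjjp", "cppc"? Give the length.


Words: cppmh, cppl, cppjjp, cppc
  Position 0: all 'c' => match
  Position 1: all 'p' => match
  Position 2: all 'p' => match
  Position 3: ('m', 'l', 'j', 'c') => mismatch, stop
LCP = "cpp" (length 3)

3


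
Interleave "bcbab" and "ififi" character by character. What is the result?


Interleaving "bcbab" and "ififi":
  Position 0: 'b' from first, 'i' from second => "bi"
  Position 1: 'c' from first, 'f' from second => "cf"
  Position 2: 'b' from first, 'i' from second => "bi"
  Position 3: 'a' from first, 'f' from second => "af"
  Position 4: 'b' from first, 'i' from second => "bi"
Result: bicfbiafbi

bicfbiafbi


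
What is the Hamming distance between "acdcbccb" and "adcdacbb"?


Comparing "acdcbccb" and "adcdacbb" position by position:
  Position 0: 'a' vs 'a' => same
  Position 1: 'c' vs 'd' => differ
  Position 2: 'd' vs 'c' => differ
  Position 3: 'c' vs 'd' => differ
  Position 4: 'b' vs 'a' => differ
  Position 5: 'c' vs 'c' => same
  Position 6: 'c' vs 'b' => differ
  Position 7: 'b' vs 'b' => same
Total differences (Hamming distance): 5

5


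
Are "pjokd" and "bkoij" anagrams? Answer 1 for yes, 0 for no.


Strings: "pjokd", "bkoij"
Sorted first:  djkop
Sorted second: bijko
Differ at position 0: 'd' vs 'b' => not anagrams

0


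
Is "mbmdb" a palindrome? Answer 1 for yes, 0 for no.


Input: mbmdb
Reversed: bdmbm
  Compare pos 0 ('m') with pos 4 ('b'): MISMATCH
  Compare pos 1 ('b') with pos 3 ('d'): MISMATCH
Result: not a palindrome

0


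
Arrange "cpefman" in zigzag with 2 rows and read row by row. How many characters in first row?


Zigzag "cpefman" into 2 rows:
Placing characters:
  'c' => row 0
  'p' => row 1
  'e' => row 0
  'f' => row 1
  'm' => row 0
  'a' => row 1
  'n' => row 0
Rows:
  Row 0: "cemn"
  Row 1: "pfa"
First row length: 4

4


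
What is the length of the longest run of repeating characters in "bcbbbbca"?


Input: "bcbbbbca"
Scanning for longest run:
  Position 1 ('c'): new char, reset run to 1
  Position 2 ('b'): new char, reset run to 1
  Position 3 ('b'): continues run of 'b', length=2
  Position 4 ('b'): continues run of 'b', length=3
  Position 5 ('b'): continues run of 'b', length=4
  Position 6 ('c'): new char, reset run to 1
  Position 7 ('a'): new char, reset run to 1
Longest run: 'b' with length 4

4


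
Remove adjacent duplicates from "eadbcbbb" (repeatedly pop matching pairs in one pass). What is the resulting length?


Input: eadbcbbb
Stack-based adjacent duplicate removal:
  Read 'e': push. Stack: e
  Read 'a': push. Stack: ea
  Read 'd': push. Stack: ead
  Read 'b': push. Stack: eadb
  Read 'c': push. Stack: eadbc
  Read 'b': push. Stack: eadbcb
  Read 'b': matches stack top 'b' => pop. Stack: eadbc
  Read 'b': push. Stack: eadbcb
Final stack: "eadbcb" (length 6)

6


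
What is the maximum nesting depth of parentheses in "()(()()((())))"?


Input: "()(()()((())))"
Tracking depth:
  Position 0 '(': depth becomes 1
  Position 1 ')': depth becomes 0
  Position 2 '(': depth becomes 1
  Position 3 '(': depth becomes 2
  Position 4 ')': depth becomes 1
  Position 5 '(': depth becomes 2
  Position 6 ')': depth becomes 1
  Position 7 '(': depth becomes 2
  Position 8 '(': depth becomes 3
  Position 9 '(': depth becomes 4
  Position 10 ')': depth becomes 3
  Position 11 ')': depth becomes 2
  Position 12 ')': depth becomes 1
  Position 13 ')': depth becomes 0
Maximum depth reached: 4

4


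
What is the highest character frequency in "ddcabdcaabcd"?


Input: ddcabdcaabcd
Character counts:
  'a': 3
  'b': 2
  'c': 3
  'd': 4
Maximum frequency: 4

4


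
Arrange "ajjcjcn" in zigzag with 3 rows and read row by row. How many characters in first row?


Zigzag "ajjcjcn" into 3 rows:
Placing characters:
  'a' => row 0
  'j' => row 1
  'j' => row 2
  'c' => row 1
  'j' => row 0
  'c' => row 1
  'n' => row 2
Rows:
  Row 0: "aj"
  Row 1: "jcc"
  Row 2: "jn"
First row length: 2

2


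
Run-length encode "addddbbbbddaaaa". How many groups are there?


Input: addddbbbbddaaaa
Scanning for consecutive runs:
  Group 1: 'a' x 1 (positions 0-0)
  Group 2: 'd' x 4 (positions 1-4)
  Group 3: 'b' x 4 (positions 5-8)
  Group 4: 'd' x 2 (positions 9-10)
  Group 5: 'a' x 4 (positions 11-14)
Total groups: 5

5


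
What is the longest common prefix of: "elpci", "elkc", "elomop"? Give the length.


Words: elpci, elkc, elomop
  Position 0: all 'e' => match
  Position 1: all 'l' => match
  Position 2: ('p', 'k', 'o') => mismatch, stop
LCP = "el" (length 2)

2


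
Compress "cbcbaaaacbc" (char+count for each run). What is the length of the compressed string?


Input: cbcbaaaacbc
Runs:
  'c' x 1 => "c1"
  'b' x 1 => "b1"
  'c' x 1 => "c1"
  'b' x 1 => "b1"
  'a' x 4 => "a4"
  'c' x 1 => "c1"
  'b' x 1 => "b1"
  'c' x 1 => "c1"
Compressed: "c1b1c1b1a4c1b1c1"
Compressed length: 16

16


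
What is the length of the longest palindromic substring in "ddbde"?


Input: "ddbde"
Checking substrings for palindromes:
  [1:4] "dbd" (len 3) => palindrome
  [0:2] "dd" (len 2) => palindrome
Longest palindromic substring: "dbd" with length 3

3


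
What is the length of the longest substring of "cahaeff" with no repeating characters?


Input: "cahaeff"
Sliding window (track last position of each char):
  Position 0 ('c'): window [0,0] length 1 -- new best
  Position 1 ('a'): window [0,1] length 2 -- new best
  Position 2 ('h'): window [0,2] length 3 -- new best
  Position 3 ('a'): repeat (last at 1), move window start to 2
  Position 3 ('a'): window [2,3] length 2
  Position 4 ('e'): window [2,4] length 3
  Position 5 ('f'): window [2,5] length 4 -- new best
  Position 6 ('f'): repeat (last at 5), move window start to 6
  Position 6 ('f'): window [6,6] length 1
Longest substring with no repeats: "haef" with length 4

4


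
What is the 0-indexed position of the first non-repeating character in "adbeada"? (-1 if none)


Input: adbeada
Character frequencies:
  'a': 3
  'b': 1
  'd': 2
  'e': 1
Scanning left to right for freq == 1:
  Position 0 ('a'): freq=3, skip
  Position 1 ('d'): freq=2, skip
  Position 2 ('b'): unique! => answer = 2

2


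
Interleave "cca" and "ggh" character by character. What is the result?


Interleaving "cca" and "ggh":
  Position 0: 'c' from first, 'g' from second => "cg"
  Position 1: 'c' from first, 'g' from second => "cg"
  Position 2: 'a' from first, 'h' from second => "ah"
Result: cgcgah

cgcgah


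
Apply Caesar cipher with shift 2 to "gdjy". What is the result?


Caesar cipher: shift "gdjy" by 2
  'g' (pos 6) + 2 = pos 8 = 'i'
  'd' (pos 3) + 2 = pos 5 = 'f'
  'j' (pos 9) + 2 = pos 11 = 'l'
  'y' (pos 24) + 2 = pos 0 = 'a'
Result: ifla

ifla


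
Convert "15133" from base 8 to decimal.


Input: "15133" in base 8
Positional expansion:
  Digit '1' (value 1) x 8^4 = 4096
  Digit '5' (value 5) x 8^3 = 2560
  Digit '1' (value 1) x 8^2 = 64
  Digit '3' (value 3) x 8^1 = 24
  Digit '3' (value 3) x 8^0 = 3
Sum = 6747

6747


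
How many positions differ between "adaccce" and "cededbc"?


Comparing "adaccce" and "cededbc" position by position:
  Position 0: 'a' vs 'c' => DIFFER
  Position 1: 'd' vs 'e' => DIFFER
  Position 2: 'a' vs 'd' => DIFFER
  Position 3: 'c' vs 'e' => DIFFER
  Position 4: 'c' vs 'd' => DIFFER
  Position 5: 'c' vs 'b' => DIFFER
  Position 6: 'e' vs 'c' => DIFFER
Positions that differ: 7

7


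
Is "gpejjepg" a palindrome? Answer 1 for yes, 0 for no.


Input: gpejjepg
Reversed: gpejjepg
  Compare pos 0 ('g') with pos 7 ('g'): match
  Compare pos 1 ('p') with pos 6 ('p'): match
  Compare pos 2 ('e') with pos 5 ('e'): match
  Compare pos 3 ('j') with pos 4 ('j'): match
Result: palindrome

1


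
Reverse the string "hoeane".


Input: hoeane
Reading characters right to left:
  Position 5: 'e'
  Position 4: 'n'
  Position 3: 'a'
  Position 2: 'e'
  Position 1: 'o'
  Position 0: 'h'
Reversed: enaeoh

enaeoh


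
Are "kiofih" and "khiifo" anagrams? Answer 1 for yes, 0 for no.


Strings: "kiofih", "khiifo"
Sorted first:  fhiiko
Sorted second: fhiiko
Sorted forms match => anagrams

1


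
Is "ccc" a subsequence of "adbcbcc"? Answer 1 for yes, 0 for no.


Check if "ccc" is a subsequence of "adbcbcc"
Greedy scan:
  Position 0 ('a'): no match needed
  Position 1 ('d'): no match needed
  Position 2 ('b'): no match needed
  Position 3 ('c'): matches sub[0] = 'c'
  Position 4 ('b'): no match needed
  Position 5 ('c'): matches sub[1] = 'c'
  Position 6 ('c'): matches sub[2] = 'c'
All 3 characters matched => is a subsequence

1


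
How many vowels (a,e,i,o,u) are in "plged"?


Input: plged
Checking each character:
  'p' at position 0: consonant
  'l' at position 1: consonant
  'g' at position 2: consonant
  'e' at position 3: vowel (running total: 1)
  'd' at position 4: consonant
Total vowels: 1

1


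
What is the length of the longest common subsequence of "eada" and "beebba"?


LCS of "eada" and "beebba"
DP table:
           b    e    e    b    b    a
      0    0    0    0    0    0    0
  e   0    0    1    1    1    1    1
  a   0    0    1    1    1    1    2
  d   0    0    1    1    1    1    2
  a   0    0    1    1    1    1    2
LCS length = dp[4][6] = 2

2


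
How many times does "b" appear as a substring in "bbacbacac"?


Searching for "b" in "bbacbacac"
Scanning each position:
  Position 0: "b" => MATCH
  Position 1: "b" => MATCH
  Position 2: "a" => no
  Position 3: "c" => no
  Position 4: "b" => MATCH
  Position 5: "a" => no
  Position 6: "c" => no
  Position 7: "a" => no
  Position 8: "c" => no
Total occurrences: 3

3


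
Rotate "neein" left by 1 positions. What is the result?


Input: "neein", rotate left by 1
First 1 characters: "n"
Remaining characters: "eein"
Concatenate remaining + first: "eein" + "n" = "eeinn"

eeinn


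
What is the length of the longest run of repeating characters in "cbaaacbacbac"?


Input: "cbaaacbacbac"
Scanning for longest run:
  Position 1 ('b'): new char, reset run to 1
  Position 2 ('a'): new char, reset run to 1
  Position 3 ('a'): continues run of 'a', length=2
  Position 4 ('a'): continues run of 'a', length=3
  Position 5 ('c'): new char, reset run to 1
  Position 6 ('b'): new char, reset run to 1
  Position 7 ('a'): new char, reset run to 1
  Position 8 ('c'): new char, reset run to 1
  Position 9 ('b'): new char, reset run to 1
  Position 10 ('a'): new char, reset run to 1
  Position 11 ('c'): new char, reset run to 1
Longest run: 'a' with length 3

3


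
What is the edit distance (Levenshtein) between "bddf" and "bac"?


Computing edit distance: "bddf" -> "bac"
DP table:
           b    a    c
      0    1    2    3
  b   1    0    1    2
  d   2    1    1    2
  d   3    2    2    2
  f   4    3    3    3
Edit distance = dp[4][3] = 3

3


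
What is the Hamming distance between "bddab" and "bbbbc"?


Comparing "bddab" and "bbbbc" position by position:
  Position 0: 'b' vs 'b' => same
  Position 1: 'd' vs 'b' => differ
  Position 2: 'd' vs 'b' => differ
  Position 3: 'a' vs 'b' => differ
  Position 4: 'b' vs 'c' => differ
Total differences (Hamming distance): 4

4


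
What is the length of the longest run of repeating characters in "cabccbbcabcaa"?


Input: "cabccbbcabcaa"
Scanning for longest run:
  Position 1 ('a'): new char, reset run to 1
  Position 2 ('b'): new char, reset run to 1
  Position 3 ('c'): new char, reset run to 1
  Position 4 ('c'): continues run of 'c', length=2
  Position 5 ('b'): new char, reset run to 1
  Position 6 ('b'): continues run of 'b', length=2
  Position 7 ('c'): new char, reset run to 1
  Position 8 ('a'): new char, reset run to 1
  Position 9 ('b'): new char, reset run to 1
  Position 10 ('c'): new char, reset run to 1
  Position 11 ('a'): new char, reset run to 1
  Position 12 ('a'): continues run of 'a', length=2
Longest run: 'c' with length 2

2


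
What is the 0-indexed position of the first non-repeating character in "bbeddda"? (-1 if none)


Input: bbeddda
Character frequencies:
  'a': 1
  'b': 2
  'd': 3
  'e': 1
Scanning left to right for freq == 1:
  Position 0 ('b'): freq=2, skip
  Position 1 ('b'): freq=2, skip
  Position 2 ('e'): unique! => answer = 2

2


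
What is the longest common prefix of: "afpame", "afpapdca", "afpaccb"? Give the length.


Words: afpame, afpapdca, afpaccb
  Position 0: all 'a' => match
  Position 1: all 'f' => match
  Position 2: all 'p' => match
  Position 3: all 'a' => match
  Position 4: ('m', 'p', 'c') => mismatch, stop
LCP = "afpa" (length 4)

4


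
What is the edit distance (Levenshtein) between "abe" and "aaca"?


Computing edit distance: "abe" -> "aaca"
DP table:
           a    a    c    a
      0    1    2    3    4
  a   1    0    1    2    3
  b   2    1    1    2    3
  e   3    2    2    2    3
Edit distance = dp[3][4] = 3

3


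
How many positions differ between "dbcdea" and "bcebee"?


Comparing "dbcdea" and "bcebee" position by position:
  Position 0: 'd' vs 'b' => DIFFER
  Position 1: 'b' vs 'c' => DIFFER
  Position 2: 'c' vs 'e' => DIFFER
  Position 3: 'd' vs 'b' => DIFFER
  Position 4: 'e' vs 'e' => same
  Position 5: 'a' vs 'e' => DIFFER
Positions that differ: 5

5


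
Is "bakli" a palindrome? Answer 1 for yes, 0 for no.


Input: bakli
Reversed: ilkab
  Compare pos 0 ('b') with pos 4 ('i'): MISMATCH
  Compare pos 1 ('a') with pos 3 ('l'): MISMATCH
Result: not a palindrome

0


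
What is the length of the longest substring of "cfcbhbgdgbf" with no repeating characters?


Input: "cfcbhbgdgbf"
Sliding window (track last position of each char):
  Position 0 ('c'): window [0,0] length 1 -- new best
  Position 1 ('f'): window [0,1] length 2 -- new best
  Position 2 ('c'): repeat (last at 0), move window start to 1
  Position 2 ('c'): window [1,2] length 2
  Position 3 ('b'): window [1,3] length 3 -- new best
  Position 4 ('h'): window [1,4] length 4 -- new best
  Position 5 ('b'): repeat (last at 3), move window start to 4
  Position 5 ('b'): window [4,5] length 2
  Position 6 ('g'): window [4,6] length 3
  Position 7 ('d'): window [4,7] length 4
  Position 8 ('g'): repeat (last at 6), move window start to 7
  Position 8 ('g'): window [7,8] length 2
  Position 9 ('b'): window [7,9] length 3
  Position 10 ('f'): window [7,10] length 4
Longest substring with no repeats: "fcbh" with length 4

4


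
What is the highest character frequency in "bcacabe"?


Input: bcacabe
Character counts:
  'a': 2
  'b': 2
  'c': 2
  'e': 1
Maximum frequency: 2

2


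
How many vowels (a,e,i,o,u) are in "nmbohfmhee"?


Input: nmbohfmhee
Checking each character:
  'n' at position 0: consonant
  'm' at position 1: consonant
  'b' at position 2: consonant
  'o' at position 3: vowel (running total: 1)
  'h' at position 4: consonant
  'f' at position 5: consonant
  'm' at position 6: consonant
  'h' at position 7: consonant
  'e' at position 8: vowel (running total: 2)
  'e' at position 9: vowel (running total: 3)
Total vowels: 3

3


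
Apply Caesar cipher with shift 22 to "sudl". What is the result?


Caesar cipher: shift "sudl" by 22
  's' (pos 18) + 22 = pos 14 = 'o'
  'u' (pos 20) + 22 = pos 16 = 'q'
  'd' (pos 3) + 22 = pos 25 = 'z'
  'l' (pos 11) + 22 = pos 7 = 'h'
Result: oqzh

oqzh


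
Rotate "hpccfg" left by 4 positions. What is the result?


Input: "hpccfg", rotate left by 4
First 4 characters: "hpcc"
Remaining characters: "fg"
Concatenate remaining + first: "fg" + "hpcc" = "fghpcc"

fghpcc


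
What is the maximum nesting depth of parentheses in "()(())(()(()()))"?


Input: "()(())(()(()()))"
Tracking depth:
  Position 0 '(': depth becomes 1
  Position 1 ')': depth becomes 0
  Position 2 '(': depth becomes 1
  Position 3 '(': depth becomes 2
  Position 4 ')': depth becomes 1
  Position 5 ')': depth becomes 0
  Position 6 '(': depth becomes 1
  Position 7 '(': depth becomes 2
  Position 8 ')': depth becomes 1
  Position 9 '(': depth becomes 2
  Position 10 '(': depth becomes 3
  Position 11 ')': depth becomes 2
  Position 12 '(': depth becomes 3
  Position 13 ')': depth becomes 2
  Position 14 ')': depth becomes 1
  Position 15 ')': depth becomes 0
Maximum depth reached: 3

3


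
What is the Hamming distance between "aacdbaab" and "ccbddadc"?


Comparing "aacdbaab" and "ccbddadc" position by position:
  Position 0: 'a' vs 'c' => differ
  Position 1: 'a' vs 'c' => differ
  Position 2: 'c' vs 'b' => differ
  Position 3: 'd' vs 'd' => same
  Position 4: 'b' vs 'd' => differ
  Position 5: 'a' vs 'a' => same
  Position 6: 'a' vs 'd' => differ
  Position 7: 'b' vs 'c' => differ
Total differences (Hamming distance): 6

6


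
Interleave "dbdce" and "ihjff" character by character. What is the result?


Interleaving "dbdce" and "ihjff":
  Position 0: 'd' from first, 'i' from second => "di"
  Position 1: 'b' from first, 'h' from second => "bh"
  Position 2: 'd' from first, 'j' from second => "dj"
  Position 3: 'c' from first, 'f' from second => "cf"
  Position 4: 'e' from first, 'f' from second => "ef"
Result: dibhdjcfef

dibhdjcfef


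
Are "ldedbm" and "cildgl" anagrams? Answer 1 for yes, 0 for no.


Strings: "ldedbm", "cildgl"
Sorted first:  bddelm
Sorted second: cdgill
Differ at position 0: 'b' vs 'c' => not anagrams

0


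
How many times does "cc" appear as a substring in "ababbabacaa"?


Searching for "cc" in "ababbabacaa"
Scanning each position:
  Position 0: "ab" => no
  Position 1: "ba" => no
  Position 2: "ab" => no
  Position 3: "bb" => no
  Position 4: "ba" => no
  Position 5: "ab" => no
  Position 6: "ba" => no
  Position 7: "ac" => no
  Position 8: "ca" => no
  Position 9: "aa" => no
Total occurrences: 0

0


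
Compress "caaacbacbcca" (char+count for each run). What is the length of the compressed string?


Input: caaacbacbcca
Runs:
  'c' x 1 => "c1"
  'a' x 3 => "a3"
  'c' x 1 => "c1"
  'b' x 1 => "b1"
  'a' x 1 => "a1"
  'c' x 1 => "c1"
  'b' x 1 => "b1"
  'c' x 2 => "c2"
  'a' x 1 => "a1"
Compressed: "c1a3c1b1a1c1b1c2a1"
Compressed length: 18

18


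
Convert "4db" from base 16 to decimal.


Input: "4db" in base 16
Positional expansion:
  Digit '4' (value 4) x 16^2 = 1024
  Digit 'd' (value 13) x 16^1 = 208
  Digit 'b' (value 11) x 16^0 = 11
Sum = 1243

1243


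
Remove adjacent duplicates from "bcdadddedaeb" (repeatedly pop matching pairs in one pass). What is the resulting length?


Input: bcdadddedaeb
Stack-based adjacent duplicate removal:
  Read 'b': push. Stack: b
  Read 'c': push. Stack: bc
  Read 'd': push. Stack: bcd
  Read 'a': push. Stack: bcda
  Read 'd': push. Stack: bcdad
  Read 'd': matches stack top 'd' => pop. Stack: bcda
  Read 'd': push. Stack: bcdad
  Read 'e': push. Stack: bcdade
  Read 'd': push. Stack: bcdaded
  Read 'a': push. Stack: bcdadeda
  Read 'e': push. Stack: bcdadedae
  Read 'b': push. Stack: bcdadedaeb
Final stack: "bcdadedaeb" (length 10)

10


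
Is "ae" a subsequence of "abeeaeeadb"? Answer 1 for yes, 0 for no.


Check if "ae" is a subsequence of "abeeaeeadb"
Greedy scan:
  Position 0 ('a'): matches sub[0] = 'a'
  Position 1 ('b'): no match needed
  Position 2 ('e'): matches sub[1] = 'e'
  Position 3 ('e'): no match needed
  Position 4 ('a'): no match needed
  Position 5 ('e'): no match needed
  Position 6 ('e'): no match needed
  Position 7 ('a'): no match needed
  Position 8 ('d'): no match needed
  Position 9 ('b'): no match needed
All 2 characters matched => is a subsequence

1


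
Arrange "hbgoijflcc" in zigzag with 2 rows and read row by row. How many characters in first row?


Zigzag "hbgoijflcc" into 2 rows:
Placing characters:
  'h' => row 0
  'b' => row 1
  'g' => row 0
  'o' => row 1
  'i' => row 0
  'j' => row 1
  'f' => row 0
  'l' => row 1
  'c' => row 0
  'c' => row 1
Rows:
  Row 0: "hgifc"
  Row 1: "bojlc"
First row length: 5

5


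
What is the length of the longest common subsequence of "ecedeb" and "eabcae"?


LCS of "ecedeb" and "eabcae"
DP table:
           e    a    b    c    a    e
      0    0    0    0    0    0    0
  e   0    1    1    1    1    1    1
  c   0    1    1    1    2    2    2
  e   0    1    1    1    2    2    3
  d   0    1    1    1    2    2    3
  e   0    1    1    1    2    2    3
  b   0    1    1    2    2    2    3
LCS length = dp[6][6] = 3

3


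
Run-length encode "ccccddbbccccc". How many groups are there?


Input: ccccddbbccccc
Scanning for consecutive runs:
  Group 1: 'c' x 4 (positions 0-3)
  Group 2: 'd' x 2 (positions 4-5)
  Group 3: 'b' x 2 (positions 6-7)
  Group 4: 'c' x 5 (positions 8-12)
Total groups: 4

4


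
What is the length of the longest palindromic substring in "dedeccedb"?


Input: "dedeccedb"
Checking substrings for palindromes:
  [2:8] "decced" (len 6) => palindrome
  [3:7] "ecce" (len 4) => palindrome
  [0:3] "ded" (len 3) => palindrome
  [1:4] "ede" (len 3) => palindrome
  [4:6] "cc" (len 2) => palindrome
Longest palindromic substring: "decced" with length 6

6


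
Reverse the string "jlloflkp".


Input: jlloflkp
Reading characters right to left:
  Position 7: 'p'
  Position 6: 'k'
  Position 5: 'l'
  Position 4: 'f'
  Position 3: 'o'
  Position 2: 'l'
  Position 1: 'l'
  Position 0: 'j'
Reversed: pklfollj

pklfollj


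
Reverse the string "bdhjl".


Input: bdhjl
Reading characters right to left:
  Position 4: 'l'
  Position 3: 'j'
  Position 2: 'h'
  Position 1: 'd'
  Position 0: 'b'
Reversed: ljhdb

ljhdb


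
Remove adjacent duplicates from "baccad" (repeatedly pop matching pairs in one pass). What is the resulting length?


Input: baccad
Stack-based adjacent duplicate removal:
  Read 'b': push. Stack: b
  Read 'a': push. Stack: ba
  Read 'c': push. Stack: bac
  Read 'c': matches stack top 'c' => pop. Stack: ba
  Read 'a': matches stack top 'a' => pop. Stack: b
  Read 'd': push. Stack: bd
Final stack: "bd" (length 2)

2


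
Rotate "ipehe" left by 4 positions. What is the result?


Input: "ipehe", rotate left by 4
First 4 characters: "ipeh"
Remaining characters: "e"
Concatenate remaining + first: "e" + "ipeh" = "eipeh"

eipeh


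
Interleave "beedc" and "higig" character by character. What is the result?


Interleaving "beedc" and "higig":
  Position 0: 'b' from first, 'h' from second => "bh"
  Position 1: 'e' from first, 'i' from second => "ei"
  Position 2: 'e' from first, 'g' from second => "eg"
  Position 3: 'd' from first, 'i' from second => "di"
  Position 4: 'c' from first, 'g' from second => "cg"
Result: bheiegdicg

bheiegdicg


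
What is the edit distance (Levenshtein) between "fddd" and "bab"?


Computing edit distance: "fddd" -> "bab"
DP table:
           b    a    b
      0    1    2    3
  f   1    1    2    3
  d   2    2    2    3
  d   3    3    3    3
  d   4    4    4    4
Edit distance = dp[4][3] = 4

4


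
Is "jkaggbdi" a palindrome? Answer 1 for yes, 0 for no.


Input: jkaggbdi
Reversed: idbggakj
  Compare pos 0 ('j') with pos 7 ('i'): MISMATCH
  Compare pos 1 ('k') with pos 6 ('d'): MISMATCH
  Compare pos 2 ('a') with pos 5 ('b'): MISMATCH
  Compare pos 3 ('g') with pos 4 ('g'): match
Result: not a palindrome

0


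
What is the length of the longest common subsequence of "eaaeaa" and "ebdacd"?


LCS of "eaaeaa" and "ebdacd"
DP table:
           e    b    d    a    c    d
      0    0    0    0    0    0    0
  e   0    1    1    1    1    1    1
  a   0    1    1    1    2    2    2
  a   0    1    1    1    2    2    2
  e   0    1    1    1    2    2    2
  a   0    1    1    1    2    2    2
  a   0    1    1    1    2    2    2
LCS length = dp[6][6] = 2

2


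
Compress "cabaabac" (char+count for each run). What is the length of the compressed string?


Input: cabaabac
Runs:
  'c' x 1 => "c1"
  'a' x 1 => "a1"
  'b' x 1 => "b1"
  'a' x 2 => "a2"
  'b' x 1 => "b1"
  'a' x 1 => "a1"
  'c' x 1 => "c1"
Compressed: "c1a1b1a2b1a1c1"
Compressed length: 14

14


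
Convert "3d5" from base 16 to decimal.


Input: "3d5" in base 16
Positional expansion:
  Digit '3' (value 3) x 16^2 = 768
  Digit 'd' (value 13) x 16^1 = 208
  Digit '5' (value 5) x 16^0 = 5
Sum = 981

981


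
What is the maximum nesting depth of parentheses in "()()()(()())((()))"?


Input: "()()()(()())((()))"
Tracking depth:
  Position 0 '(': depth becomes 1
  Position 1 ')': depth becomes 0
  Position 2 '(': depth becomes 1
  Position 3 ')': depth becomes 0
  Position 4 '(': depth becomes 1
  Position 5 ')': depth becomes 0
  Position 6 '(': depth becomes 1
  Position 7 '(': depth becomes 2
  Position 8 ')': depth becomes 1
  Position 9 '(': depth becomes 2
  Position 10 ')': depth becomes 1
  Position 11 ')': depth becomes 0
  Position 12 '(': depth becomes 1
  Position 13 '(': depth becomes 2
  Position 14 '(': depth becomes 3
  Position 15 ')': depth becomes 2
  Position 16 ')': depth becomes 1
  Position 17 ')': depth becomes 0
Maximum depth reached: 3

3


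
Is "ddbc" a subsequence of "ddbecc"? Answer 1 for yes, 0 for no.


Check if "ddbc" is a subsequence of "ddbecc"
Greedy scan:
  Position 0 ('d'): matches sub[0] = 'd'
  Position 1 ('d'): matches sub[1] = 'd'
  Position 2 ('b'): matches sub[2] = 'b'
  Position 3 ('e'): no match needed
  Position 4 ('c'): matches sub[3] = 'c'
  Position 5 ('c'): no match needed
All 4 characters matched => is a subsequence

1


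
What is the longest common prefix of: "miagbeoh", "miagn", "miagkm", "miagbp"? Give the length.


Words: miagbeoh, miagn, miagkm, miagbp
  Position 0: all 'm' => match
  Position 1: all 'i' => match
  Position 2: all 'a' => match
  Position 3: all 'g' => match
  Position 4: ('b', 'n', 'k', 'b') => mismatch, stop
LCP = "miag" (length 4)

4


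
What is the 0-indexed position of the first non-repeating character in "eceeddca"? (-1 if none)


Input: eceeddca
Character frequencies:
  'a': 1
  'c': 2
  'd': 2
  'e': 3
Scanning left to right for freq == 1:
  Position 0 ('e'): freq=3, skip
  Position 1 ('c'): freq=2, skip
  Position 2 ('e'): freq=3, skip
  Position 3 ('e'): freq=3, skip
  Position 4 ('d'): freq=2, skip
  Position 5 ('d'): freq=2, skip
  Position 6 ('c'): freq=2, skip
  Position 7 ('a'): unique! => answer = 7

7


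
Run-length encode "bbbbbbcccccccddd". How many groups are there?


Input: bbbbbbcccccccddd
Scanning for consecutive runs:
  Group 1: 'b' x 6 (positions 0-5)
  Group 2: 'c' x 7 (positions 6-12)
  Group 3: 'd' x 3 (positions 13-15)
Total groups: 3

3


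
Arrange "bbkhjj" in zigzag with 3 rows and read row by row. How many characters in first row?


Zigzag "bbkhjj" into 3 rows:
Placing characters:
  'b' => row 0
  'b' => row 1
  'k' => row 2
  'h' => row 1
  'j' => row 0
  'j' => row 1
Rows:
  Row 0: "bj"
  Row 1: "bhj"
  Row 2: "k"
First row length: 2

2


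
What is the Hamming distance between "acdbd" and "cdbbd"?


Comparing "acdbd" and "cdbbd" position by position:
  Position 0: 'a' vs 'c' => differ
  Position 1: 'c' vs 'd' => differ
  Position 2: 'd' vs 'b' => differ
  Position 3: 'b' vs 'b' => same
  Position 4: 'd' vs 'd' => same
Total differences (Hamming distance): 3

3


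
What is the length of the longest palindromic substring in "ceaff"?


Input: "ceaff"
Checking substrings for palindromes:
  [3:5] "ff" (len 2) => palindrome
Longest palindromic substring: "ff" with length 2

2


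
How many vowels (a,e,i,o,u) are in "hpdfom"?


Input: hpdfom
Checking each character:
  'h' at position 0: consonant
  'p' at position 1: consonant
  'd' at position 2: consonant
  'f' at position 3: consonant
  'o' at position 4: vowel (running total: 1)
  'm' at position 5: consonant
Total vowels: 1

1


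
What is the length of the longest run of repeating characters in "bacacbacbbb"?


Input: "bacacbacbbb"
Scanning for longest run:
  Position 1 ('a'): new char, reset run to 1
  Position 2 ('c'): new char, reset run to 1
  Position 3 ('a'): new char, reset run to 1
  Position 4 ('c'): new char, reset run to 1
  Position 5 ('b'): new char, reset run to 1
  Position 6 ('a'): new char, reset run to 1
  Position 7 ('c'): new char, reset run to 1
  Position 8 ('b'): new char, reset run to 1
  Position 9 ('b'): continues run of 'b', length=2
  Position 10 ('b'): continues run of 'b', length=3
Longest run: 'b' with length 3

3


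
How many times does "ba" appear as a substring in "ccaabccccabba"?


Searching for "ba" in "ccaabccccabba"
Scanning each position:
  Position 0: "cc" => no
  Position 1: "ca" => no
  Position 2: "aa" => no
  Position 3: "ab" => no
  Position 4: "bc" => no
  Position 5: "cc" => no
  Position 6: "cc" => no
  Position 7: "cc" => no
  Position 8: "ca" => no
  Position 9: "ab" => no
  Position 10: "bb" => no
  Position 11: "ba" => MATCH
Total occurrences: 1

1


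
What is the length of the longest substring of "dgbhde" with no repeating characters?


Input: "dgbhde"
Sliding window (track last position of each char):
  Position 0 ('d'): window [0,0] length 1 -- new best
  Position 1 ('g'): window [0,1] length 2 -- new best
  Position 2 ('b'): window [0,2] length 3 -- new best
  Position 3 ('h'): window [0,3] length 4 -- new best
  Position 4 ('d'): repeat (last at 0), move window start to 1
  Position 4 ('d'): window [1,4] length 4
  Position 5 ('e'): window [1,5] length 5 -- new best
Longest substring with no repeats: "gbhde" with length 5

5


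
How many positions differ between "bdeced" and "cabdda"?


Comparing "bdeced" and "cabdda" position by position:
  Position 0: 'b' vs 'c' => DIFFER
  Position 1: 'd' vs 'a' => DIFFER
  Position 2: 'e' vs 'b' => DIFFER
  Position 3: 'c' vs 'd' => DIFFER
  Position 4: 'e' vs 'd' => DIFFER
  Position 5: 'd' vs 'a' => DIFFER
Positions that differ: 6

6


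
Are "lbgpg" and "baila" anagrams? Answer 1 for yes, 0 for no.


Strings: "lbgpg", "baila"
Sorted first:  bgglp
Sorted second: aabil
Differ at position 0: 'b' vs 'a' => not anagrams

0


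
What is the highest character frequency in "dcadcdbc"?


Input: dcadcdbc
Character counts:
  'a': 1
  'b': 1
  'c': 3
  'd': 3
Maximum frequency: 3

3


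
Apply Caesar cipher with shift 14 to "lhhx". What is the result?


Caesar cipher: shift "lhhx" by 14
  'l' (pos 11) + 14 = pos 25 = 'z'
  'h' (pos 7) + 14 = pos 21 = 'v'
  'h' (pos 7) + 14 = pos 21 = 'v'
  'x' (pos 23) + 14 = pos 11 = 'l'
Result: zvvl

zvvl


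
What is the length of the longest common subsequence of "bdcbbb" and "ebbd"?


LCS of "bdcbbb" and "ebbd"
DP table:
           e    b    b    d
      0    0    0    0    0
  b   0    0    1    1    1
  d   0    0    1    1    2
  c   0    0    1    1    2
  b   0    0    1    2    2
  b   0    0    1    2    2
  b   0    0    1    2    2
LCS length = dp[6][4] = 2

2


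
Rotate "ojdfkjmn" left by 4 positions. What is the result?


Input: "ojdfkjmn", rotate left by 4
First 4 characters: "ojdf"
Remaining characters: "kjmn"
Concatenate remaining + first: "kjmn" + "ojdf" = "kjmnojdf"

kjmnojdf


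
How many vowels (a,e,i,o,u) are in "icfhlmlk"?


Input: icfhlmlk
Checking each character:
  'i' at position 0: vowel (running total: 1)
  'c' at position 1: consonant
  'f' at position 2: consonant
  'h' at position 3: consonant
  'l' at position 4: consonant
  'm' at position 5: consonant
  'l' at position 6: consonant
  'k' at position 7: consonant
Total vowels: 1

1


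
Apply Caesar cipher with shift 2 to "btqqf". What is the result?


Caesar cipher: shift "btqqf" by 2
  'b' (pos 1) + 2 = pos 3 = 'd'
  't' (pos 19) + 2 = pos 21 = 'v'
  'q' (pos 16) + 2 = pos 18 = 's'
  'q' (pos 16) + 2 = pos 18 = 's'
  'f' (pos 5) + 2 = pos 7 = 'h'
Result: dvssh

dvssh


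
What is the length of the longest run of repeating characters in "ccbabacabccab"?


Input: "ccbabacabccab"
Scanning for longest run:
  Position 1 ('c'): continues run of 'c', length=2
  Position 2 ('b'): new char, reset run to 1
  Position 3 ('a'): new char, reset run to 1
  Position 4 ('b'): new char, reset run to 1
  Position 5 ('a'): new char, reset run to 1
  Position 6 ('c'): new char, reset run to 1
  Position 7 ('a'): new char, reset run to 1
  Position 8 ('b'): new char, reset run to 1
  Position 9 ('c'): new char, reset run to 1
  Position 10 ('c'): continues run of 'c', length=2
  Position 11 ('a'): new char, reset run to 1
  Position 12 ('b'): new char, reset run to 1
Longest run: 'c' with length 2

2


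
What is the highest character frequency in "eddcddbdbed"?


Input: eddcddbdbed
Character counts:
  'b': 2
  'c': 1
  'd': 6
  'e': 2
Maximum frequency: 6

6


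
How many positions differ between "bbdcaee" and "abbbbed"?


Comparing "bbdcaee" and "abbbbed" position by position:
  Position 0: 'b' vs 'a' => DIFFER
  Position 1: 'b' vs 'b' => same
  Position 2: 'd' vs 'b' => DIFFER
  Position 3: 'c' vs 'b' => DIFFER
  Position 4: 'a' vs 'b' => DIFFER
  Position 5: 'e' vs 'e' => same
  Position 6: 'e' vs 'd' => DIFFER
Positions that differ: 5

5


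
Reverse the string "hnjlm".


Input: hnjlm
Reading characters right to left:
  Position 4: 'm'
  Position 3: 'l'
  Position 2: 'j'
  Position 1: 'n'
  Position 0: 'h'
Reversed: mljnh

mljnh


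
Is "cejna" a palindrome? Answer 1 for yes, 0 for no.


Input: cejna
Reversed: anjec
  Compare pos 0 ('c') with pos 4 ('a'): MISMATCH
  Compare pos 1 ('e') with pos 3 ('n'): MISMATCH
Result: not a palindrome

0


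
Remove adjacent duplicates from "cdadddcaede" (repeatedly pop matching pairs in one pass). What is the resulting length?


Input: cdadddcaede
Stack-based adjacent duplicate removal:
  Read 'c': push. Stack: c
  Read 'd': push. Stack: cd
  Read 'a': push. Stack: cda
  Read 'd': push. Stack: cdad
  Read 'd': matches stack top 'd' => pop. Stack: cda
  Read 'd': push. Stack: cdad
  Read 'c': push. Stack: cdadc
  Read 'a': push. Stack: cdadca
  Read 'e': push. Stack: cdadcae
  Read 'd': push. Stack: cdadcaed
  Read 'e': push. Stack: cdadcaede
Final stack: "cdadcaede" (length 9)

9
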